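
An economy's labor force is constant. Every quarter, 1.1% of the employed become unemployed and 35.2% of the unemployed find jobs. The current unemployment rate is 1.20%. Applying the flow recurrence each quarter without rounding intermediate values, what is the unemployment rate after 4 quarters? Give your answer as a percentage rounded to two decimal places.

With a fixed labor force, u_{t+1} = u_t + s·(1−u_t) − f·u_t = u_t·(1−s−f) + s.
Here 1−s−f = 0.637 and s = 0.011.
u_1 = 0.012000 × 0.637 + 0.011 = 0.018644.
u_2 = 0.018644 × 0.637 + 0.011 = 0.022876.
u_3 = 0.022876 × 0.637 + 0.011 = 0.025572.
u_4 = 0.025572 × 0.637 + 0.011 = 0.027289.

Unemployment rate after four quarters ≈ 2.73%.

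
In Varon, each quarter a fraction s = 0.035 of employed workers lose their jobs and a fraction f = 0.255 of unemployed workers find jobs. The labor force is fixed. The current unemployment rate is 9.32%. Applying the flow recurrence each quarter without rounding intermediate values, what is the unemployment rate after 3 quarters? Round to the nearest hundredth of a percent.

With a fixed labor force, u_{t+1} = u_t + s·(1−u_t) − f·u_t = u_t·(1−s−f) + s.
Here 1−s−f = 0.710 and s = 0.035.
u_1 = 0.093200 × 0.710 + 0.035 = 0.101172.
u_2 = 0.101172 × 0.710 + 0.035 = 0.106832.
u_3 = 0.106832 × 0.710 + 0.035 = 0.110851.

Unemployment rate after three quarters ≈ 11.09%.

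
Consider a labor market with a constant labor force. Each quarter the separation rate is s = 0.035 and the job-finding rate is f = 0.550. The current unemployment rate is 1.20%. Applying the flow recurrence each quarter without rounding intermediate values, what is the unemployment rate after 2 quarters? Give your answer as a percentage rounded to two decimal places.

Unemployment rate after two quarters ≈ 5.16%.

With a fixed labor force, u_{t+1} = u_t + s·(1−u_t) − f·u_t = u_t·(1−s−f) + s.
Here 1−s−f = 0.415 and s = 0.035.
u_1 = 0.012000 × 0.415 + 0.035 = 0.039980.
u_2 = 0.039980 × 0.415 + 0.035 = 0.051592.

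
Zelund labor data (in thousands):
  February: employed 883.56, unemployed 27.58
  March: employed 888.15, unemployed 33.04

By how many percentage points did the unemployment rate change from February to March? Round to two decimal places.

The unemployment rate changed by +0.56 percentage points.

February: labor force = 883.56 + 27.58 = 911.14; u = 27.58/911.14 = 3.03%.
March: labor force = 888.15 + 33.04 = 921.19; u = 33.04/921.19 = 3.59%.
Change = 3.59% − 3.03% = +0.56 pp.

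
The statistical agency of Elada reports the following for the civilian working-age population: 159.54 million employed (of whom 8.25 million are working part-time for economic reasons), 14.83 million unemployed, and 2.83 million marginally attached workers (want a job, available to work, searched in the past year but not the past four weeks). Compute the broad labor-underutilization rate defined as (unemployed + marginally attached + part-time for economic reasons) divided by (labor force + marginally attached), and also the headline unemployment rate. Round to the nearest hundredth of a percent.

Broad underutilization rate ≈ 14.62%; headline unemployment rate ≈ 8.50%.

Labor force = 159.54 + 14.83 = 174.37 million.
Numerator = 14.83 + 2.83 + 8.25 = 25.91 million.
Denominator = 174.37 + 2.83 = 177.20 million.
Broad rate = 25.91 / 177.20 = 14.62%.
Headline unemployment rate = 14.83 / 174.37 = 8.50%.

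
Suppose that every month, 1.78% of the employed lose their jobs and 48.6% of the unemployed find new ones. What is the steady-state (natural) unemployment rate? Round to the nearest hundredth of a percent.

Steady-state unemployment rate ≈ 3.53%.

At steady state the flows balance: s·E = f·U, so U/(E+U) = s/(s+f).
u* = 1.78 / (1.78 + 48.6) = 1.78 / 50.38 = 3.53%.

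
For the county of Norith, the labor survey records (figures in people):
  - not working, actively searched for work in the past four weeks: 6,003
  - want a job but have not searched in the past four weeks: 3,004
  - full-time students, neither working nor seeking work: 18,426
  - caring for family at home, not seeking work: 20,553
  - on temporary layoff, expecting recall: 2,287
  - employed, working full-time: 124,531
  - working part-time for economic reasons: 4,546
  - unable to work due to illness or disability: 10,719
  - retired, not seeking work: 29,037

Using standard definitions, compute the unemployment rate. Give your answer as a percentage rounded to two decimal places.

Unemployment rate ≈ 6.03%.

Employed = 124,531 + 4,546 = 129,077 (anyone who worked, including part-time for economic reasons, counts as employed).
Unemployed = 6,003 + 2,287 = 8,290 (jobless and actively searching, or on temporary layoff).
Labor force = 129,077 + 8,290 = 137,367.
Unemployment rate = 8,290 / 137,367 = 6.03%.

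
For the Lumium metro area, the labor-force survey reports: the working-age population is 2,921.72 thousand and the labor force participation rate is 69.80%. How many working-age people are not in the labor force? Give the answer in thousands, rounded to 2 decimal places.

Share not in the labor force = 1 − 0.6980 = 0.3020.
Not in labor force = 0.3020 × 2,921.72 ≈ 882.36 thousand.

About 882.36 thousand are not in the labor force.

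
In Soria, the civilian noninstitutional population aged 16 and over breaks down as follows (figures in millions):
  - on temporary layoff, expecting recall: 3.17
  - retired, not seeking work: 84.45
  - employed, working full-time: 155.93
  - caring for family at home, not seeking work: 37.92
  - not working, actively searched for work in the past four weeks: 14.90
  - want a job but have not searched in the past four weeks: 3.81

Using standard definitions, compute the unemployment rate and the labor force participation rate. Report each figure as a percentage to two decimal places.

Unemployment rate ≈ 10.39%; labor force participation rate ≈ 57.97%.

Employed = 155.93 million.
Unemployed = 3.17 + 14.90 = 18.07 million (jobless and actively searching, or on temporary layoff).
Labor force = 155.93 + 18.07 = 174.00 million.
Not in labor force = 84.45 + 37.92 + 3.81 = 126.18 million (those not working and not actively searching are outside the labor force — including those who want a job but have given up searching).
Civilian working-age population = 174.00 + 126.18 = 300.18 million.
Unemployment rate = 18.07 / 174.00 = 10.39%.
Labor force participation rate = 174.00 / 300.18 = 57.97%.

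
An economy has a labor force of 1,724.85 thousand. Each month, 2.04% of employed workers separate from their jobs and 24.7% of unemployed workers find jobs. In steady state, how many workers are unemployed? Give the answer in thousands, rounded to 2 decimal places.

About 131.59 thousand are unemployed in steady state.

Steady-state unemployment rate u* = s/(s+f) = 2.04/(2.04+24.7) = 0.076290.
Unemployed = u* × labor force = 0.076290 × 1,724.85 ≈ 131.59 thousand.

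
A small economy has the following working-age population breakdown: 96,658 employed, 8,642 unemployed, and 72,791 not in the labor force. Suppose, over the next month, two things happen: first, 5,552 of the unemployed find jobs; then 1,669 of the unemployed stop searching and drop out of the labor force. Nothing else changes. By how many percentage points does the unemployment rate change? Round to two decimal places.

The unemployment rate changes by −6.84 percentage points.

Initially, labor force = 96,658 + 8,642 = 105,300, so u = 8,642/105,300 = 8.21%.
After the first change, unemployed falls and employed rises by 5,552; labor force unchanged → E = 102,210, U = 3,090, labor force = 105,300.
After the second change, unemployed and labor force both fall by 1,669 → E = 102,210, U = 1,421, labor force = 103,631.
New unemployment rate = 1,421 / 103,631 = 1.37%.
Change = 1.37% − 8.21% = −6.84 percentage points.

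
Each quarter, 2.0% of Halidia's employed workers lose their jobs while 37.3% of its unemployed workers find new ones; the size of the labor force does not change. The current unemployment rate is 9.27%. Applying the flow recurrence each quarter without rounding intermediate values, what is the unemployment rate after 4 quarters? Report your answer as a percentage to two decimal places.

Unemployment rate after four quarters ≈ 5.66%.

With a fixed labor force, u_{t+1} = u_t + s·(1−u_t) − f·u_t = u_t·(1−s−f) + s.
Here 1−s−f = 0.607 and s = 0.020.
u_1 = 0.092700 × 0.607 + 0.020 = 0.076269.
u_2 = 0.076269 × 0.607 + 0.020 = 0.066295.
u_3 = 0.066295 × 0.607 + 0.020 = 0.060241.
u_4 = 0.060241 × 0.607 + 0.020 = 0.056566.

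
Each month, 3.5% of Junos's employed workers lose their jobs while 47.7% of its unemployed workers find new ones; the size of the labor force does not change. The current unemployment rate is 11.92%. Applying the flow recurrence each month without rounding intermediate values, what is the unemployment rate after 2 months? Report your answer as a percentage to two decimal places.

Unemployment rate after two months ≈ 8.05%.

With a fixed labor force, u_{t+1} = u_t + s·(1−u_t) − f·u_t = u_t·(1−s−f) + s.
Here 1−s−f = 0.488 and s = 0.035.
u_1 = 0.119200 × 0.488 + 0.035 = 0.093170.
u_2 = 0.093170 × 0.488 + 0.035 = 0.080467.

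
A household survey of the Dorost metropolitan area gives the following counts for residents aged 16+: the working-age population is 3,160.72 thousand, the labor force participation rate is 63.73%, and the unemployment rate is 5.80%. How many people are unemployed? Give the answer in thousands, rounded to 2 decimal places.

About 116.83 thousand are unemployed.

Labor force = 0.6373 × 3,160.72 = 2,014.33 thousand.
Unemployed = 0.0580 × 2,014.33 ≈ 116.83 thousand.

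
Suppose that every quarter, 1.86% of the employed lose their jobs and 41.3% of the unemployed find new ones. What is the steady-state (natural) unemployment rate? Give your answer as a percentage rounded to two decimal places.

Steady-state unemployment rate ≈ 4.31%.

At steady state the flows balance: s·E = f·U, so U/(E+U) = s/(s+f).
u* = 1.86 / (1.86 + 41.3) = 1.86 / 43.16 = 4.31%.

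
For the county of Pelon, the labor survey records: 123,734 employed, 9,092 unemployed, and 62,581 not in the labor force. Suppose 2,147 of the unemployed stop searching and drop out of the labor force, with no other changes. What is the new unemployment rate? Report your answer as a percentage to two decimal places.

Initially, labor force = 123,734 + 9,092 = 132,826, so u = 9,092/132,826 = 6.85%.
After the change, unemployed and labor force both fall by 2,147 → E = 123,734, U = 6,945, labor force = 130,679.
New unemployment rate = 6,945 / 130,679 = 5.31%.

New unemployment rate ≈ 5.31%.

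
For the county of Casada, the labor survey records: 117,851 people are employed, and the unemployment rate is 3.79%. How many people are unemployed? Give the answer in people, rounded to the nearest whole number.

Let U be the number unemployed. The labor force is E + U, and U/(E+U) = 0.0379.
So U = 0.0379 × 117,851 / (1 − 0.0379) = 4466.55 / 0.9621 ≈ 4,643.

About 4,643 are unemployed.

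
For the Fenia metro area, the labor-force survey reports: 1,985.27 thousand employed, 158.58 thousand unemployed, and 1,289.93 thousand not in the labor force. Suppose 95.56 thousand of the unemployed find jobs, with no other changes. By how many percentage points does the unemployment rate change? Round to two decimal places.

Initially, labor force = 1,985.27 + 158.58 = 2,143.85 thousand, so u = 158.58/2,143.85 = 7.40%.
After the change, unemployed falls and employed rises by 95.56; labor force unchanged → E = 2,080.83, U = 63.02, labor force = 2,143.85 thousand.
New unemployment rate = 63.02 / 2,143.85 = 2.94%.
Change = 2.94% − 7.40% = −4.46 percentage points.

The unemployment rate changes by −4.46 percentage points.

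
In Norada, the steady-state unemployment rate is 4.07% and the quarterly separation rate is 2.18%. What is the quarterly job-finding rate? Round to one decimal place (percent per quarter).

From u* = s/(s+f): f = s·(1−u)/u.
f = 2.18 × (1 − 0.0407) / 0.0407 = 2.0913 / 0.0407 ≈ 51.4% per quarter.

Job-finding rate ≈ 51.4% per quarter.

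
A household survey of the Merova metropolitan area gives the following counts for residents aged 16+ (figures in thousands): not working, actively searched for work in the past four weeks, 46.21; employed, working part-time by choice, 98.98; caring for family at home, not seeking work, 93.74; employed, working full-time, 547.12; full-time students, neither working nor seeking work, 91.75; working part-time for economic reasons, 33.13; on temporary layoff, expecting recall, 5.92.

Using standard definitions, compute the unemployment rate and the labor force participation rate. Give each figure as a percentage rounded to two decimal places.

Unemployment rate ≈ 7.13%; labor force participation rate ≈ 79.77%.

Employed = 98.98 + 547.12 + 33.13 = 679.23 thousand (anyone who worked, including part-time for economic reasons, counts as employed).
Unemployed = 46.21 + 5.92 = 52.13 thousand (jobless and actively searching, or on temporary layoff).
Labor force = 679.23 + 52.13 = 731.36 thousand.
Not in labor force = 93.74 + 91.75 = 185.49 thousand (those not working and not actively searching are outside the labor force).
Civilian working-age population = 731.36 + 185.49 = 916.85 thousand.
Unemployment rate = 52.13 / 731.36 = 7.13%.
Labor force participation rate = 731.36 / 916.85 = 79.77%.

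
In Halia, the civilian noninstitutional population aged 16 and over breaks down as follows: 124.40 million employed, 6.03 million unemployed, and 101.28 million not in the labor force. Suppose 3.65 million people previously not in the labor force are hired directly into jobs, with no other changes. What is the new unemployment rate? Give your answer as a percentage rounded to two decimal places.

New unemployment rate ≈ 4.50%.

Initially, labor force = 124.40 + 6.03 = 130.43 million, so u = 6.03/130.43 = 4.62%.
After the change, employed and labor force both rise by 3.65; unemployed unchanged → E = 128.05, U = 6.03, labor force = 134.08 million.
New unemployment rate = 6.03 / 134.08 = 4.50%.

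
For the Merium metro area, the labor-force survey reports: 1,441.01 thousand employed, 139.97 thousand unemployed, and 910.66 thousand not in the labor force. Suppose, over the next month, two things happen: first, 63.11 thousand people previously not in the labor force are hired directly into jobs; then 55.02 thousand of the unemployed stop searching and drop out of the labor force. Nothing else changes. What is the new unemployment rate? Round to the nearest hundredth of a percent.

Initially, labor force = 1,441.01 + 139.97 = 1,580.98 thousand, so u = 139.97/1,580.98 = 8.85%.
After the first change, employed and labor force both rise by 63.11; unemployed unchanged → E = 1,504.12, U = 139.97, labor force = 1,644.09 thousand.
After the second change, unemployed and labor force both fall by 55.02 → E = 1,504.12, U = 84.95, labor force = 1,589.07 thousand.
New unemployment rate = 84.95 / 1,589.07 = 5.35%.

New unemployment rate ≈ 5.35%.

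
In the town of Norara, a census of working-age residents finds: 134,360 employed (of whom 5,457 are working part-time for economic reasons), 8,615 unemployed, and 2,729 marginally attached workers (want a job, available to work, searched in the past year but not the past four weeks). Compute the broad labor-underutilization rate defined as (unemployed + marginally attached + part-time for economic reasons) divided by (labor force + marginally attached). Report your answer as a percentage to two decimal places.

Broad underutilization rate ≈ 11.53%.

Labor force = 134,360 + 8,615 = 142,975.
Numerator = 8,615 + 2,729 + 5,457 = 16,801.
Denominator = 142,975 + 2,729 = 145,704.
Broad rate = 16,801 / 145,704 = 11.53%.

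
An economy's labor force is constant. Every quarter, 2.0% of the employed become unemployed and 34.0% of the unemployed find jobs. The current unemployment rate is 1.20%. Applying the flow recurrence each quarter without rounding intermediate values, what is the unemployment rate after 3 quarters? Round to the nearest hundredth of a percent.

Unemployment rate after three quarters ≈ 4.41%.

With a fixed labor force, u_{t+1} = u_t + s·(1−u_t) − f·u_t = u_t·(1−s−f) + s.
Here 1−s−f = 0.640 and s = 0.020.
u_1 = 0.012000 × 0.640 + 0.020 = 0.027680.
u_2 = 0.027680 × 0.640 + 0.020 = 0.037715.
u_3 = 0.037715 × 0.640 + 0.020 = 0.044138.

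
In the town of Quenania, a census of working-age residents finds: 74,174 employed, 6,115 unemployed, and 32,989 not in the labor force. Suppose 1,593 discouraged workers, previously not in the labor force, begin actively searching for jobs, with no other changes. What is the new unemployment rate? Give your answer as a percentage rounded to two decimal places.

New unemployment rate ≈ 9.41%.

Initially, labor force = 74,174 + 6,115 = 80,289, so u = 6,115/80,289 = 7.62%.
After the change, unemployed and labor force both rise by 1,593 → E = 74,174, U = 7,708, labor force = 81,882.
New unemployment rate = 7,708 / 81,882 = 9.41%.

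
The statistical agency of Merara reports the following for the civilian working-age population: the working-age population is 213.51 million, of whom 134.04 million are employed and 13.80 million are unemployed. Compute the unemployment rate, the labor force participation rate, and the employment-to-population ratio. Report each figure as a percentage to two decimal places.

Labor force = employed + unemployed = 134.04 + 13.80 = 147.84 million.
Unemployment rate = 13.80 / 147.84 = 9.33%.
Labor force participation rate = 147.84 / 213.51 = 69.24%.
Employment-population ratio = 134.04 / 213.51 = 62.78%.

Unemployment rate ≈ 9.33%; labor force participation rate ≈ 69.24%; employment-population ratio ≈ 62.78%.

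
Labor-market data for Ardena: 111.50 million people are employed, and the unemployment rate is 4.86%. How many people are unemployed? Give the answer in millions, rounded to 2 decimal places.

About 5.70 million are unemployed.

Let U be the number unemployed. The labor force is E + U, and U/(E+U) = 0.0486.
So U = 0.0486 × 111.50 / (1 − 0.0486) = 5.4189 / 0.9514 ≈ 5.70 million.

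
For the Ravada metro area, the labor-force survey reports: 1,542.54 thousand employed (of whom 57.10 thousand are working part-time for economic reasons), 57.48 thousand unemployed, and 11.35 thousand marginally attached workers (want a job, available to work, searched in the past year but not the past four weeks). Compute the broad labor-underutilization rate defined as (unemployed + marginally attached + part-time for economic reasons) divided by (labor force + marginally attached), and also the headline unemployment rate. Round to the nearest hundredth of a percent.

Labor force = 1,542.54 + 57.48 = 1,600.02 thousand.
Numerator = 57.48 + 11.35 + 57.10 = 125.93 thousand.
Denominator = 1,600.02 + 11.35 = 1,611.37 thousand.
Broad rate = 125.93 / 1,611.37 = 7.82%.
Headline unemployment rate = 57.48 / 1,600.02 = 3.59%.

Broad underutilization rate ≈ 7.82%; headline unemployment rate ≈ 3.59%.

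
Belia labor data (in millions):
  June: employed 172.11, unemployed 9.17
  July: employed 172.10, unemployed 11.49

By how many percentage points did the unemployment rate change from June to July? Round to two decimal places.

The unemployment rate changed by +1.20 percentage points.

June: labor force = 172.11 + 9.17 = 181.28; u = 9.17/181.28 = 5.06%.
July: labor force = 172.10 + 11.49 = 183.59; u = 11.49/183.59 = 6.26%.
Change = 6.26% − 5.06% = +1.20 pp.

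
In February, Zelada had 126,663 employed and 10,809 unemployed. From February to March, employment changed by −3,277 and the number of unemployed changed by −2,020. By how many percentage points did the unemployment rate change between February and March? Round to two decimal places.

The unemployment rate changed by −1.21 percentage points.

February: labor force = 126,663 + 10,809 = 137,472; u = 10,809/137,472 = 7.86%.
March: labor force = 123,386 + 8,789 = 132,175; u = 8,789/132,175 = 6.65%.
Change = 6.65% − 7.86% = −1.21 pp.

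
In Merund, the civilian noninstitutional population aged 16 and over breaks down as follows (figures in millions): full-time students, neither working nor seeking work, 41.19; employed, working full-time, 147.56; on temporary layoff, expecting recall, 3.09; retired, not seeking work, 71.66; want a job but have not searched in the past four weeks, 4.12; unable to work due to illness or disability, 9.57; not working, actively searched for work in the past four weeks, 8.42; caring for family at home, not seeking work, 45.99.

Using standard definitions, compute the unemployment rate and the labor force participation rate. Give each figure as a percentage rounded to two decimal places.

Unemployment rate ≈ 7.24%; labor force participation rate ≈ 47.97%.

Employed = 147.56 million.
Unemployed = 3.09 + 8.42 = 11.51 million (jobless and actively searching, or on temporary layoff).
Labor force = 147.56 + 11.51 = 159.07 million.
Not in labor force = 41.19 + 71.66 + 4.12 + 9.57 + 45.99 = 172.53 million (those not working and not actively searching are outside the labor force — including those who want a job but have given up searching).
Civilian working-age population = 159.07 + 172.53 = 331.60 million.
Unemployment rate = 11.51 / 159.07 = 7.24%.
Labor force participation rate = 159.07 / 331.60 = 47.97%.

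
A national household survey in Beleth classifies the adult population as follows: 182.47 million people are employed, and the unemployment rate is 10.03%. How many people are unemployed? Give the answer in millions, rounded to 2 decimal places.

Let U be the number unemployed. The labor force is E + U, and U/(E+U) = 0.1003.
So U = 0.1003 × 182.47 / (1 − 0.1003) = 18.3017 / 0.8997 ≈ 20.34 million.

About 20.34 million are unemployed.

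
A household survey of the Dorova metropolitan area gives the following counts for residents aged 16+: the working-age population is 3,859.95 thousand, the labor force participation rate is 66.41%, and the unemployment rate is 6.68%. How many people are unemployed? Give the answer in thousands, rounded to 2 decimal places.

About 171.23 thousand are unemployed.

Labor force = 0.6641 × 3,859.95 = 2,563.39 thousand.
Unemployed = 0.0668 × 2,563.39 ≈ 171.23 thousand.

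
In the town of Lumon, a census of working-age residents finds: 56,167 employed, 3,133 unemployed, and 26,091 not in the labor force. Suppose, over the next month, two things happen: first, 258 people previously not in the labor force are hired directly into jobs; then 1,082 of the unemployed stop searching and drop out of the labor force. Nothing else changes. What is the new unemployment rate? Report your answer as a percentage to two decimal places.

New unemployment rate ≈ 3.51%.

Initially, labor force = 56,167 + 3,133 = 59,300, so u = 3,133/59,300 = 5.28%.
After the first change, employed and labor force both rise by 258; unemployed unchanged → E = 56,425, U = 3,133, labor force = 59,558.
After the second change, unemployed and labor force both fall by 1,082 → E = 56,425, U = 2,051, labor force = 58,476.
New unemployment rate = 2,051 / 58,476 = 3.51%.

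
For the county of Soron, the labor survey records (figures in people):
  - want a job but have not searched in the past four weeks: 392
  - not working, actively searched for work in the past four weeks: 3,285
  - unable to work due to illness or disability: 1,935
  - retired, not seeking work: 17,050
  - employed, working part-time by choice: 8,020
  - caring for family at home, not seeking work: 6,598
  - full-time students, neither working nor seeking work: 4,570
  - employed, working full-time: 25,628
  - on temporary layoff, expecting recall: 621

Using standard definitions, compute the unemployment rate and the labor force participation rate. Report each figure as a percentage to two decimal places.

Unemployment rate ≈ 10.40%; labor force participation rate ≈ 55.15%.

Employed = 8,020 + 25,628 = 33,648.
Unemployed = 3,285 + 621 = 3,906 (jobless and actively searching, or on temporary layoff).
Labor force = 33,648 + 3,906 = 37,554.
Not in labor force = 392 + 1,935 + 17,050 + 6,598 + 4,570 = 30,545 (those not working and not actively searching are outside the labor force — including those who want a job but have given up searching).
Civilian working-age population = 37,554 + 30,545 = 68,099.
Unemployment rate = 3,906 / 37,554 = 10.40%.
Labor force participation rate = 37,554 / 68,099 = 55.15%.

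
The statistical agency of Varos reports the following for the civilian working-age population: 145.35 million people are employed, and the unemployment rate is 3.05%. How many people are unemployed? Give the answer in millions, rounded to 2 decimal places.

Let U be the number unemployed. The labor force is E + U, and U/(E+U) = 0.0305.
So U = 0.0305 × 145.35 / (1 − 0.0305) = 4.4332 / 0.9695 ≈ 4.57 million.

About 4.57 million are unemployed.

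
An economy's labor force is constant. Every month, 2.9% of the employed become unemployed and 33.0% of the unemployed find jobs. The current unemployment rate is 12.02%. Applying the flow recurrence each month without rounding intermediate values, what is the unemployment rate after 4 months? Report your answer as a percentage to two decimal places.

Unemployment rate after four months ≈ 8.74%.

With a fixed labor force, u_{t+1} = u_t + s·(1−u_t) − f·u_t = u_t·(1−s−f) + s.
Here 1−s−f = 0.641 and s = 0.029.
u_1 = 0.120200 × 0.641 + 0.029 = 0.106048.
u_2 = 0.106048 × 0.641 + 0.029 = 0.096977.
u_3 = 0.096977 × 0.641 + 0.029 = 0.091162.
u_4 = 0.091162 × 0.641 + 0.029 = 0.087435.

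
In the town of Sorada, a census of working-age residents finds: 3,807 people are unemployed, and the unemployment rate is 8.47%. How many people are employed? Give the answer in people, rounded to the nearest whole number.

Labor force = U / u = 3,807 / 0.0847 ≈ 44,947.
Employed = labor force − unemployed = 44,947 − 3,807 = 41,140.

About 41,140 are employed.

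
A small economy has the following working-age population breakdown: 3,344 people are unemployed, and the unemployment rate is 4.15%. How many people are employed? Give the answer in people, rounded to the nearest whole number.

About 77,234 are employed.

Labor force = U / u = 3,344 / 0.0415 ≈ 80,578.
Employed = labor force − unemployed = 80,578 − 3,344 = 77,234.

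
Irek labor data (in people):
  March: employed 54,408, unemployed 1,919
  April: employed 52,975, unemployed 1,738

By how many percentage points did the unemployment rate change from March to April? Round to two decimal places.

The unemployment rate changed by −0.23 percentage points.

March: labor force = 54,408 + 1,919 = 56,327; u = 1,919/56,327 = 3.41%.
April: labor force = 52,975 + 1,738 = 54,713; u = 1,738/54,713 = 3.18%.
Change = 3.18% − 3.41% = −0.23 pp.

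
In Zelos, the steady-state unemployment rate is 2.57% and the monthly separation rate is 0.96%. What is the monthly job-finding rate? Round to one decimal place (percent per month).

From u* = s/(s+f): f = s·(1−u)/u.
f = 0.96 × (1 − 0.0257) / 0.0257 = 0.9353 / 0.0257 ≈ 36.4% per month.

Job-finding rate ≈ 36.4% per month.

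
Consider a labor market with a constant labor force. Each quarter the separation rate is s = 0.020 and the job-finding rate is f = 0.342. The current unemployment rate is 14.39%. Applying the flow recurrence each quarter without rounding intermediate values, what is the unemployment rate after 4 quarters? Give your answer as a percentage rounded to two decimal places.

With a fixed labor force, u_{t+1} = u_t + s·(1−u_t) − f·u_t = u_t·(1−s−f) + s.
Here 1−s−f = 0.638 and s = 0.020.
u_1 = 0.143900 × 0.638 + 0.020 = 0.111808.
u_2 = 0.111808 × 0.638 + 0.020 = 0.091334.
u_3 = 0.091334 × 0.638 + 0.020 = 0.078271.
u_4 = 0.078271 × 0.638 + 0.020 = 0.069937.

Unemployment rate after four quarters ≈ 6.99%.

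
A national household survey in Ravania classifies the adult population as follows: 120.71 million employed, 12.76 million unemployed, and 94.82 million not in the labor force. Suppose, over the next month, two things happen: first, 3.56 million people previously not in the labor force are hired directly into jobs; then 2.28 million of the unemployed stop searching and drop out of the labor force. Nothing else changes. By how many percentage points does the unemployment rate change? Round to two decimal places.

The unemployment rate changes by −1.78 percentage points.

Initially, labor force = 120.71 + 12.76 = 133.47 million, so u = 12.76/133.47 = 9.56%.
After the first change, employed and labor force both rise by 3.56; unemployed unchanged → E = 124.27, U = 12.76, labor force = 137.03 million.
After the second change, unemployed and labor force both fall by 2.28 → E = 124.27, U = 10.48, labor force = 134.75 million.
New unemployment rate = 10.48 / 134.75 = 7.78%.
Change = 7.78% − 9.56% = −1.78 percentage points.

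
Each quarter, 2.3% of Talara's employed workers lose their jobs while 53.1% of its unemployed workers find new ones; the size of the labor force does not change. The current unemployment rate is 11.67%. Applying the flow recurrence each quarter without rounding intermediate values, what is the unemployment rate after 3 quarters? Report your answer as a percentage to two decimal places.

With a fixed labor force, u_{t+1} = u_t + s·(1−u_t) − f·u_t = u_t·(1−s−f) + s.
Here 1−s−f = 0.446 and s = 0.023.
u_1 = 0.116700 × 0.446 + 0.023 = 0.075048.
u_2 = 0.075048 × 0.446 + 0.023 = 0.056471.
u_3 = 0.056471 × 0.446 + 0.023 = 0.048186.

Unemployment rate after three quarters ≈ 4.82%.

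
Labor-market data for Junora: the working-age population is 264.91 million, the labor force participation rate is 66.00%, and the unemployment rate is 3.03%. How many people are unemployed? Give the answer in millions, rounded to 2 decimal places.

Labor force = 0.6600 × 264.91 = 174.84 million.
Unemployed = 0.0303 × 174.84 ≈ 5.30 million.

About 5.30 million are unemployed.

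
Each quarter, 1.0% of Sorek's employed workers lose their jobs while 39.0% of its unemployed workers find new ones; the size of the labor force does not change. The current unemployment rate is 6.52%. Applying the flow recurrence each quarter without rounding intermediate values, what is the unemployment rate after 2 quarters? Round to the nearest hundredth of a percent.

Unemployment rate after two quarters ≈ 3.95%.

With a fixed labor force, u_{t+1} = u_t + s·(1−u_t) − f·u_t = u_t·(1−s−f) + s.
Here 1−s−f = 0.600 and s = 0.010.
u_1 = 0.065200 × 0.600 + 0.010 = 0.049120.
u_2 = 0.049120 × 0.600 + 0.010 = 0.039472.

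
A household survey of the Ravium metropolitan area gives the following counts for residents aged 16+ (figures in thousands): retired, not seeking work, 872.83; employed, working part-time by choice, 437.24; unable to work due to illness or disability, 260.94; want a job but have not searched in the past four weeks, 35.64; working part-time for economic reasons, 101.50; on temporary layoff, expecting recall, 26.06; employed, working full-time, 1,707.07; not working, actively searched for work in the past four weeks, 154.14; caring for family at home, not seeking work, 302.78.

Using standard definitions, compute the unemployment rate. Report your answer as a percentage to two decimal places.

Unemployment rate ≈ 7.43%.

Employed = 437.24 + 101.50 + 1,707.07 = 2,245.81 thousand (anyone who worked, including part-time for economic reasons, counts as employed).
Unemployed = 26.06 + 154.14 = 180.20 thousand (jobless and actively searching, or on temporary layoff).
Labor force = 2,245.81 + 180.20 = 2,426.01 thousand.
Unemployment rate = 180.20 / 2,426.01 = 7.43%.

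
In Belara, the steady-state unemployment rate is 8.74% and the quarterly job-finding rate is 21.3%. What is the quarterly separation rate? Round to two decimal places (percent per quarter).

From u* = s/(s+f): s = u·f/(1−u).
s = 0.0874 × 21.3 / (1 − 0.0874) = 1.8616 / 0.9126 ≈ 2.04% per quarter.

Separation rate ≈ 2.04% per quarter.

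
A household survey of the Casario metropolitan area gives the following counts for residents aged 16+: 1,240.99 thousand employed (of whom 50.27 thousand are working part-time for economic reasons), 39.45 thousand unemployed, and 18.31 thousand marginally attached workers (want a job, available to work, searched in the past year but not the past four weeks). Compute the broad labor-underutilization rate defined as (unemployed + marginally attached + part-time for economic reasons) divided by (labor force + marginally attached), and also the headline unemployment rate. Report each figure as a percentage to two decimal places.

Labor force = 1,240.99 + 39.45 = 1,280.44 thousand.
Numerator = 39.45 + 18.31 + 50.27 = 108.03 thousand.
Denominator = 1,280.44 + 18.31 = 1,298.75 thousand.
Broad rate = 108.03 / 1,298.75 = 8.32%.
Headline unemployment rate = 39.45 / 1,280.44 = 3.08%.

Broad underutilization rate ≈ 8.32%; headline unemployment rate ≈ 3.08%.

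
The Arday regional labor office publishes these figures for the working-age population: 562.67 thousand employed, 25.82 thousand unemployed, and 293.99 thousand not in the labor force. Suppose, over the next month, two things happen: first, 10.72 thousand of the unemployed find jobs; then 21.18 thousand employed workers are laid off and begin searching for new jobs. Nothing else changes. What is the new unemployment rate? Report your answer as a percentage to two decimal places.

Initially, labor force = 562.67 + 25.82 = 588.49 thousand, so u = 25.82/588.49 = 4.39%.
After the first change, unemployed falls and employed rises by 10.72; labor force unchanged → E = 573.39, U = 15.10, labor force = 588.49 thousand.
After the second change, employed falls and unemployed rises by 21.18; labor force unchanged → E = 552.21, U = 36.28, labor force = 588.49 thousand.
New unemployment rate = 36.28 / 588.49 = 6.16%.

New unemployment rate ≈ 6.16%.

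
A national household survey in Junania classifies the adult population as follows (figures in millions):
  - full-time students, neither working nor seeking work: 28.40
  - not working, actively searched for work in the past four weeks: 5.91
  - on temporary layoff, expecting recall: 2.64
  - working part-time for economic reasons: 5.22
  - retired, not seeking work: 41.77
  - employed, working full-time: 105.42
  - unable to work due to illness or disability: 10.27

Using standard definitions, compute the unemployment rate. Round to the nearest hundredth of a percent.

Unemployment rate ≈ 7.17%.

Employed = 5.22 + 105.42 = 110.64 million (anyone who worked, including part-time for economic reasons, counts as employed).
Unemployed = 5.91 + 2.64 = 8.55 million (jobless and actively searching, or on temporary layoff).
Labor force = 110.64 + 8.55 = 119.19 million.
Unemployment rate = 8.55 / 119.19 = 7.17%.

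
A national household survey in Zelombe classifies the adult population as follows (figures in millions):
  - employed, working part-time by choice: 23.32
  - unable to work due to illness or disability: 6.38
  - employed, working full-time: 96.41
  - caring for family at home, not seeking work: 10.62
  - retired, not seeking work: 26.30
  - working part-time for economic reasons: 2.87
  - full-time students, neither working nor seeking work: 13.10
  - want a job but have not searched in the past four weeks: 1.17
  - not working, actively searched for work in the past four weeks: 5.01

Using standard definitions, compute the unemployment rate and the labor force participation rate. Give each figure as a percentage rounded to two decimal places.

Employed = 23.32 + 96.41 + 2.87 = 122.60 million (anyone who worked, including part-time for economic reasons, counts as employed).
Unemployed = 5.01 million.
Labor force = 122.60 + 5.01 = 127.61 million.
Not in labor force = 6.38 + 10.62 + 26.30 + 13.10 + 1.17 = 57.57 million (those not working and not actively searching are outside the labor force — including those who want a job but have given up searching).
Civilian working-age population = 127.61 + 57.57 = 185.18 million.
Unemployment rate = 5.01 / 127.61 = 3.93%.
Labor force participation rate = 127.61 / 185.18 = 68.91%.

Unemployment rate ≈ 3.93%; labor force participation rate ≈ 68.91%.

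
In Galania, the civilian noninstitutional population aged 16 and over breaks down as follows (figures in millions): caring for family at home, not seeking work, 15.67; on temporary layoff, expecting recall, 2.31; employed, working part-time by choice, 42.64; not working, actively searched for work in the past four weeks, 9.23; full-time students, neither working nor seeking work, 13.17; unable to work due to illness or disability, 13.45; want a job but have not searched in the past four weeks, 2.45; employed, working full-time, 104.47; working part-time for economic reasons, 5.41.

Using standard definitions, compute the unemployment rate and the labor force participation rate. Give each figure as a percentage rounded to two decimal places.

Employed = 42.64 + 104.47 + 5.41 = 152.52 million (anyone who worked, including part-time for economic reasons, counts as employed).
Unemployed = 2.31 + 9.23 = 11.54 million (jobless and actively searching, or on temporary layoff).
Labor force = 152.52 + 11.54 = 164.06 million.
Not in labor force = 15.67 + 13.17 + 13.45 + 2.45 = 44.74 million (those not working and not actively searching are outside the labor force — including those who want a job but have given up searching).
Civilian working-age population = 164.06 + 44.74 = 208.80 million.
Unemployment rate = 11.54 / 164.06 = 7.03%.
Labor force participation rate = 164.06 / 208.80 = 78.57%.

Unemployment rate ≈ 7.03%; labor force participation rate ≈ 78.57%.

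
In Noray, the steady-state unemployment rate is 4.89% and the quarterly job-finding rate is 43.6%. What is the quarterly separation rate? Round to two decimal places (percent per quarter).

Separation rate ≈ 2.24% per quarter.

From u* = s/(s+f): s = u·f/(1−u).
s = 0.0489 × 43.6 / (1 − 0.0489) = 2.1320 / 0.9511 ≈ 2.24% per quarter.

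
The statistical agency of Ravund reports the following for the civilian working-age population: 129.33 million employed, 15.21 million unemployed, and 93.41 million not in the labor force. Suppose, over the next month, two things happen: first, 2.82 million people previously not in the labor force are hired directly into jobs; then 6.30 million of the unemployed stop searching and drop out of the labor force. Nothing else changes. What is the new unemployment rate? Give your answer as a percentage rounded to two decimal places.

New unemployment rate ≈ 6.32%.

Initially, labor force = 129.33 + 15.21 = 144.54 million, so u = 15.21/144.54 = 10.52%.
After the first change, employed and labor force both rise by 2.82; unemployed unchanged → E = 132.15, U = 15.21, labor force = 147.36 million.
After the second change, unemployed and labor force both fall by 6.30 → E = 132.15, U = 8.91, labor force = 141.06 million.
New unemployment rate = 8.91 / 141.06 = 6.32%.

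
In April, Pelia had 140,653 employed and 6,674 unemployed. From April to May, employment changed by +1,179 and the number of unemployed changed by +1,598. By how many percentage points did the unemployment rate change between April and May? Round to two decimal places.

April: labor force = 140,653 + 6,674 = 147,327; u = 6,674/147,327 = 4.53%.
May: labor force = 141,832 + 8,272 = 150,104; u = 8,272/150,104 = 5.51%.
Change = 5.51% − 4.53% = +0.98 pp.

The unemployment rate changed by +0.98 percentage points.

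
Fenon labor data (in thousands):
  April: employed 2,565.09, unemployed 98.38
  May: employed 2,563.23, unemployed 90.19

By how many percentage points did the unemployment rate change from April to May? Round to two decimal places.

The unemployment rate changed by −0.29 percentage points.

April: labor force = 2,565.09 + 98.38 = 2,663.47; u = 98.38/2,663.47 = 3.69%.
May: labor force = 2,563.23 + 90.19 = 2,653.42; u = 90.19/2,653.42 = 3.40%.
Change = 3.40% − 3.69% = −0.29 pp.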